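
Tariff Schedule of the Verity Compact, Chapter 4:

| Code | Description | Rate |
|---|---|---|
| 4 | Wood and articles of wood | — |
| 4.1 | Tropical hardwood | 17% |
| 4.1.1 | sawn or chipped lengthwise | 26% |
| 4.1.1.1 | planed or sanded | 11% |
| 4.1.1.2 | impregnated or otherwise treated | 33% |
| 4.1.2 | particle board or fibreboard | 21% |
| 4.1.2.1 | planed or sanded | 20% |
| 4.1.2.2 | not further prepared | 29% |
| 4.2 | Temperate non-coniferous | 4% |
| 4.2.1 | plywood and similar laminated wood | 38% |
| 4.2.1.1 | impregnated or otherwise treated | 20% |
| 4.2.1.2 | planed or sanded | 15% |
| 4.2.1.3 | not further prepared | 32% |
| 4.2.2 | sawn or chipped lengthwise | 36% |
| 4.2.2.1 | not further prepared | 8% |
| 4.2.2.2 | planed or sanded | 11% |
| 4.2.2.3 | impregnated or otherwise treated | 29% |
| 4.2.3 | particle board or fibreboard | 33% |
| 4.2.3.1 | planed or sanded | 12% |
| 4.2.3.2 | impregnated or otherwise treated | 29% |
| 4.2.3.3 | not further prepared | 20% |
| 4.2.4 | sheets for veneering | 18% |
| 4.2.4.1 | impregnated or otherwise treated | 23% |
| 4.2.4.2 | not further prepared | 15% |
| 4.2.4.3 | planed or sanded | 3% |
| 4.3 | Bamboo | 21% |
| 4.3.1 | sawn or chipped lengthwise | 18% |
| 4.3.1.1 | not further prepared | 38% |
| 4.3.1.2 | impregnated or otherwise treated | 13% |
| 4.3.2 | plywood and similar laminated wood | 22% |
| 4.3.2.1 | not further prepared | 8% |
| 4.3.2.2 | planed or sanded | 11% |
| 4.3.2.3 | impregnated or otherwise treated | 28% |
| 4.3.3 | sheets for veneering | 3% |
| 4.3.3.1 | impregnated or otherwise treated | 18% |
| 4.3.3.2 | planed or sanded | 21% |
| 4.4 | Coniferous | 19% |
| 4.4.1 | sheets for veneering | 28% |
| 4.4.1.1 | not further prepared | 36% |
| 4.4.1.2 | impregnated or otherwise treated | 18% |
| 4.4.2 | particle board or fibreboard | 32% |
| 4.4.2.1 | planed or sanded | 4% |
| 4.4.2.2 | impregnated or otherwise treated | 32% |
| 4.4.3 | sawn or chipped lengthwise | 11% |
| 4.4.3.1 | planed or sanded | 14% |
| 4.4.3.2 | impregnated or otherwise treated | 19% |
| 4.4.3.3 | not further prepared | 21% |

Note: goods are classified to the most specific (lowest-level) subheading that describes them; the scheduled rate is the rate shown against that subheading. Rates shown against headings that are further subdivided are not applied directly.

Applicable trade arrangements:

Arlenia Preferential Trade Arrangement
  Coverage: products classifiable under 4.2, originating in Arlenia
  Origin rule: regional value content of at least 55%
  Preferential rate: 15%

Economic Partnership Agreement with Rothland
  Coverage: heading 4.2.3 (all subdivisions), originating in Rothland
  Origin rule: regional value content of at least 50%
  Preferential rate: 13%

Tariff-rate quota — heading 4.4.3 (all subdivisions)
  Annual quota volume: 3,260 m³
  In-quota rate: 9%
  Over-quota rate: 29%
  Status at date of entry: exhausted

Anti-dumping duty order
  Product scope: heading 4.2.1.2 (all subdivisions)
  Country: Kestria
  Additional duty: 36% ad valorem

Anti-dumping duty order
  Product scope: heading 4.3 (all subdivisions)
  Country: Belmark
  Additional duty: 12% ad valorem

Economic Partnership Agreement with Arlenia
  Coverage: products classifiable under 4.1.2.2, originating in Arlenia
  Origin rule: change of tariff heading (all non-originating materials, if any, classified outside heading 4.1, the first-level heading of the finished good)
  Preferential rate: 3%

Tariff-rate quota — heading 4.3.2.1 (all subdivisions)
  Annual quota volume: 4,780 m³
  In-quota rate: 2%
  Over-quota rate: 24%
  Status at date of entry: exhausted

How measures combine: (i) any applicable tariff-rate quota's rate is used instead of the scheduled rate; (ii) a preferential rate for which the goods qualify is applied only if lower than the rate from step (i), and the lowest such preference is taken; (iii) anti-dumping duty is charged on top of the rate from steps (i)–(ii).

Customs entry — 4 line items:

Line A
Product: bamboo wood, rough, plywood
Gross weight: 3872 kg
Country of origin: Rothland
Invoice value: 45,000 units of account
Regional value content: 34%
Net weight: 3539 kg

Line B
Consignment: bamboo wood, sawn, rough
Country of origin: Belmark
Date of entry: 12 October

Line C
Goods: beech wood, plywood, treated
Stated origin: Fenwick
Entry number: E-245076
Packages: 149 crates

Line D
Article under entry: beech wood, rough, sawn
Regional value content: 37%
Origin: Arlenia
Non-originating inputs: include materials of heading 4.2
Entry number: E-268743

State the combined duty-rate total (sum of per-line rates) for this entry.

Line A: bamboo → 4.3; plywood → 4.3.2; rough → 4.3.2.1. Scheduled 8%. quota on 4.3.2.1 exhausted → over-quota 24%; Rothland agreement on 4.2.3: 4.3.2.1 not covered. → 24%.
Line B: bamboo → 4.3; sawn → 4.3.1; rough → 4.3.1.1. Scheduled 38%. anti-dumping (Belmark, 4.3): +12%; total 38% + 12% = 50%. → 50%.
Line C: beech → 4.2; plywood → 4.2.1; treated → 4.2.1.1. Scheduled 20%. No special measure applies. → 20%.
Line D: beech → 4.2; sawn → 4.2.2; rough → 4.2.2.1. Scheduled 8%. Arlenia agreement on 4.2: RVC < 55%; Arlenia agreement on 4.1.2.2: 4.2.2.1 not covered. → 8%.
Sum: 24% + 50% + 20% + 8% = 102%.

102%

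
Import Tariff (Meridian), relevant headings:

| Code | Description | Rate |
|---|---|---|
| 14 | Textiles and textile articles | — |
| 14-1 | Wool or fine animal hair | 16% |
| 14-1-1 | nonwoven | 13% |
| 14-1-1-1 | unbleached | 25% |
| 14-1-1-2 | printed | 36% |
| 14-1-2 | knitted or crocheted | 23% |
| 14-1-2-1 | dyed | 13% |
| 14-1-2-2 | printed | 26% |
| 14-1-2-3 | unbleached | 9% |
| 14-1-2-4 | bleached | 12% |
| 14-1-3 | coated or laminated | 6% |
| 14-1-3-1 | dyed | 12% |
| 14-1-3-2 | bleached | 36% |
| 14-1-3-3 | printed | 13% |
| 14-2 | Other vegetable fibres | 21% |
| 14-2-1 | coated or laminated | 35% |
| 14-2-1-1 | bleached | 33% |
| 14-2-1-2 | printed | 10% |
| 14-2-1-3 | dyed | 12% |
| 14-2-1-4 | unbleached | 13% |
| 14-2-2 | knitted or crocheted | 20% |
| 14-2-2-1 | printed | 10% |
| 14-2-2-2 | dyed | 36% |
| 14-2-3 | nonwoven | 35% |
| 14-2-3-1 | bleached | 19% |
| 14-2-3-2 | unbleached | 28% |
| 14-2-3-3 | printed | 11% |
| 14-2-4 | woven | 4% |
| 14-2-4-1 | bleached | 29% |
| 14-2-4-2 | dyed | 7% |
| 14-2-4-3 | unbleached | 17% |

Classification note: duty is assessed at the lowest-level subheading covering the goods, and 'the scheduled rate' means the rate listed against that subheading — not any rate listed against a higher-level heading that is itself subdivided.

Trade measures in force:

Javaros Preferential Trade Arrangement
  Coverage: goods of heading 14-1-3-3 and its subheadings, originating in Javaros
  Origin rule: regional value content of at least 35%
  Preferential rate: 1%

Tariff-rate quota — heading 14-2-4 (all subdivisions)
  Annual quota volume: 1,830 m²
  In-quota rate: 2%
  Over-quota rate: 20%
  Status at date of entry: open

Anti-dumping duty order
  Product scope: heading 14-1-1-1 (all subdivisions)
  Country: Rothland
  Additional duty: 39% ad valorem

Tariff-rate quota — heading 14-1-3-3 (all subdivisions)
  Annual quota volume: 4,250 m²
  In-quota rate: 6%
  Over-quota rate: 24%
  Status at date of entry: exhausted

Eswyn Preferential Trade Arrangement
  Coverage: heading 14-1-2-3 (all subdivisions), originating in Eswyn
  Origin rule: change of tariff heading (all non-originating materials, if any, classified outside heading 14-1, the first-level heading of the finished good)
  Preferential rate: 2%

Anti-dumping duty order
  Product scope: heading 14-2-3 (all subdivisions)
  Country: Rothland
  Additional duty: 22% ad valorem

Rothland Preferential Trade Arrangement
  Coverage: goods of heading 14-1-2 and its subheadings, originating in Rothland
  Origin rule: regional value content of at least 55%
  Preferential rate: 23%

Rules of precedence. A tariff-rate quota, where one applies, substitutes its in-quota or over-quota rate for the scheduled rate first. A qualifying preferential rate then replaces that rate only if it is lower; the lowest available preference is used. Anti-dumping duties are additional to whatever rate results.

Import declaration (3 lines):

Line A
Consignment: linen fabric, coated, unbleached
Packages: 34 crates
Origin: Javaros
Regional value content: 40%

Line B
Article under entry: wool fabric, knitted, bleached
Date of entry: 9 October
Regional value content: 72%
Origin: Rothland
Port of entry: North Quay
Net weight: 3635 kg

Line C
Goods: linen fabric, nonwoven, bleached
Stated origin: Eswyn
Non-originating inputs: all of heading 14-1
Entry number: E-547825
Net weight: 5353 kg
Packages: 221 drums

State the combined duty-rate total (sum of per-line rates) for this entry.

Line A: linen → 14-2; coated → 14-2-1; unbleached → 14-2-1-4. Scheduled 13%. Javaros agreement on 14-1-3-3: 14-2-1-4 not covered. → 13%.
Line B: wool → 14-1; knitted → 14-1-2; bleached → 14-1-2-4. Scheduled 12%. Rothland agreement on 14-1-2: RVC ≥ 55% → 23% available; preference 23% not lower than 12% → no reduction. → 12%.
Line C: linen → 14-2; nonwoven → 14-2-3; bleached → 14-2-3-1. Scheduled 19%. Eswyn agreement on 14-1-2-3: 14-2-3-1 not covered. → 19%.
Sum: 13% + 12% + 19% = 44%.

44%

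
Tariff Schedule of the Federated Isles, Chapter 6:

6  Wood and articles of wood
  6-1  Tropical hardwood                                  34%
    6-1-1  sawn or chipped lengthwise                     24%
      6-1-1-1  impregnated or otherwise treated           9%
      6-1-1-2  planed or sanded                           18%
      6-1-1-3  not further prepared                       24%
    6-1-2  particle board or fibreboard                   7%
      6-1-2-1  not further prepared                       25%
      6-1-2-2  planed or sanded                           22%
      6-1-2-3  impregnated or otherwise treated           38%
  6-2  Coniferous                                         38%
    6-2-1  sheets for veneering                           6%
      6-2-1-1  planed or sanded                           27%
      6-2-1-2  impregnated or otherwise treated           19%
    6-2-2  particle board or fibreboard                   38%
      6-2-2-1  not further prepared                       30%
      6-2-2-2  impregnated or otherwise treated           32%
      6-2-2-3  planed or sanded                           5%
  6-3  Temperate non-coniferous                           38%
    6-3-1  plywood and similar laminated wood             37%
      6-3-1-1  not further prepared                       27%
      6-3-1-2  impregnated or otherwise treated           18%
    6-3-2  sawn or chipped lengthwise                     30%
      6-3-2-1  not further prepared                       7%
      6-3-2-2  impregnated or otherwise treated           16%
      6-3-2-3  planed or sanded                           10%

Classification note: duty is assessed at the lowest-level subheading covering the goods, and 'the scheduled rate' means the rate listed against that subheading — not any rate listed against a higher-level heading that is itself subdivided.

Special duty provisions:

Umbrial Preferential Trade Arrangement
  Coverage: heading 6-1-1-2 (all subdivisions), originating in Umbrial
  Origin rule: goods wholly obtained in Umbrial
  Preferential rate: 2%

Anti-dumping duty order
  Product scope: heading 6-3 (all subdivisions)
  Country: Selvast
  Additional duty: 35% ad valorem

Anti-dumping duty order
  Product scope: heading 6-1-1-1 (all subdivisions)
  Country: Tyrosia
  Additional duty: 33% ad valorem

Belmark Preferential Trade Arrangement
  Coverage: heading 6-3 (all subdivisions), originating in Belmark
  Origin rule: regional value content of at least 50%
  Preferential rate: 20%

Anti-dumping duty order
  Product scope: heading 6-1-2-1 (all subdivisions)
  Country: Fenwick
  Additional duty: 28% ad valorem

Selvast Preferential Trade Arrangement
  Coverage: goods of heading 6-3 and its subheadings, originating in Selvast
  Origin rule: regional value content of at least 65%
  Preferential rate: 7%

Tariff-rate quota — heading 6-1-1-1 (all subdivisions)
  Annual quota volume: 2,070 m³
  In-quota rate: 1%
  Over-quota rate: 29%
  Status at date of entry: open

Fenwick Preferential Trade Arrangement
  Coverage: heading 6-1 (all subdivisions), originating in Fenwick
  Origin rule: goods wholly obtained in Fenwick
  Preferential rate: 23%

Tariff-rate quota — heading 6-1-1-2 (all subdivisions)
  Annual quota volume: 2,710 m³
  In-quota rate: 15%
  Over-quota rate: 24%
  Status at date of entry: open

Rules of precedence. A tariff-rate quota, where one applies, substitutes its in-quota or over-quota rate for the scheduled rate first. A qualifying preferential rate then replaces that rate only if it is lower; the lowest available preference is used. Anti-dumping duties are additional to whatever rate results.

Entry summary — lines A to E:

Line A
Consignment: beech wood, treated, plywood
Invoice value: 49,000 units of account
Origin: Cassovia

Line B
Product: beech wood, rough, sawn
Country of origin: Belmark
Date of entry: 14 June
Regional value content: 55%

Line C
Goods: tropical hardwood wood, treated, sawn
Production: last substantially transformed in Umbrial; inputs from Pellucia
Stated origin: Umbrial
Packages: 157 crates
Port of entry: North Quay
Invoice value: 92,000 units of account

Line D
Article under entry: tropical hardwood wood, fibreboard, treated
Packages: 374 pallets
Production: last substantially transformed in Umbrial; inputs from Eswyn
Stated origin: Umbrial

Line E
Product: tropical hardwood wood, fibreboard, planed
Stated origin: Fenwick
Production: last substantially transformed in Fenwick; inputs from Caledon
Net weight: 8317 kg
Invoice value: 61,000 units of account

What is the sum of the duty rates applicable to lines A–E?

86%

Line A: beech → 6-3; plywood → 6-3-1; treated → 6-3-1-2. Scheduled 18%. No special measure applies. → 18%.
Line B: beech → 6-3; sawn → 6-3-2; rough → 6-3-2-1. Scheduled 7%. Belmark agreement on 6-3: RVC ≥ 50% → 20% available; preference 20% not lower than 7% → no reduction. → 7%.
Line C: tropical hardwood → 6-1; sawn → 6-1-1; treated → 6-1-1-1. Scheduled 9%. quota on 6-1-1-1 open → in-quota 1%; Umbrial agreement on 6-1-1-2: 6-1-1-1 not covered. → 1%.
Line D: tropical hardwood → 6-1; fibreboard → 6-1-2; treated → 6-1-2-3. Scheduled 38%. Umbrial agreement on 6-1-1-2: 6-1-2-3 not covered. → 38%.
Line E: tropical hardwood → 6-1; fibreboard → 6-1-2; planed → 6-1-2-2. Scheduled 22%. Fenwick agreement on 6-1: not wholly obtained. → 22%.
Sum: 18% + 7% + 1% + 38% + 22% = 86%.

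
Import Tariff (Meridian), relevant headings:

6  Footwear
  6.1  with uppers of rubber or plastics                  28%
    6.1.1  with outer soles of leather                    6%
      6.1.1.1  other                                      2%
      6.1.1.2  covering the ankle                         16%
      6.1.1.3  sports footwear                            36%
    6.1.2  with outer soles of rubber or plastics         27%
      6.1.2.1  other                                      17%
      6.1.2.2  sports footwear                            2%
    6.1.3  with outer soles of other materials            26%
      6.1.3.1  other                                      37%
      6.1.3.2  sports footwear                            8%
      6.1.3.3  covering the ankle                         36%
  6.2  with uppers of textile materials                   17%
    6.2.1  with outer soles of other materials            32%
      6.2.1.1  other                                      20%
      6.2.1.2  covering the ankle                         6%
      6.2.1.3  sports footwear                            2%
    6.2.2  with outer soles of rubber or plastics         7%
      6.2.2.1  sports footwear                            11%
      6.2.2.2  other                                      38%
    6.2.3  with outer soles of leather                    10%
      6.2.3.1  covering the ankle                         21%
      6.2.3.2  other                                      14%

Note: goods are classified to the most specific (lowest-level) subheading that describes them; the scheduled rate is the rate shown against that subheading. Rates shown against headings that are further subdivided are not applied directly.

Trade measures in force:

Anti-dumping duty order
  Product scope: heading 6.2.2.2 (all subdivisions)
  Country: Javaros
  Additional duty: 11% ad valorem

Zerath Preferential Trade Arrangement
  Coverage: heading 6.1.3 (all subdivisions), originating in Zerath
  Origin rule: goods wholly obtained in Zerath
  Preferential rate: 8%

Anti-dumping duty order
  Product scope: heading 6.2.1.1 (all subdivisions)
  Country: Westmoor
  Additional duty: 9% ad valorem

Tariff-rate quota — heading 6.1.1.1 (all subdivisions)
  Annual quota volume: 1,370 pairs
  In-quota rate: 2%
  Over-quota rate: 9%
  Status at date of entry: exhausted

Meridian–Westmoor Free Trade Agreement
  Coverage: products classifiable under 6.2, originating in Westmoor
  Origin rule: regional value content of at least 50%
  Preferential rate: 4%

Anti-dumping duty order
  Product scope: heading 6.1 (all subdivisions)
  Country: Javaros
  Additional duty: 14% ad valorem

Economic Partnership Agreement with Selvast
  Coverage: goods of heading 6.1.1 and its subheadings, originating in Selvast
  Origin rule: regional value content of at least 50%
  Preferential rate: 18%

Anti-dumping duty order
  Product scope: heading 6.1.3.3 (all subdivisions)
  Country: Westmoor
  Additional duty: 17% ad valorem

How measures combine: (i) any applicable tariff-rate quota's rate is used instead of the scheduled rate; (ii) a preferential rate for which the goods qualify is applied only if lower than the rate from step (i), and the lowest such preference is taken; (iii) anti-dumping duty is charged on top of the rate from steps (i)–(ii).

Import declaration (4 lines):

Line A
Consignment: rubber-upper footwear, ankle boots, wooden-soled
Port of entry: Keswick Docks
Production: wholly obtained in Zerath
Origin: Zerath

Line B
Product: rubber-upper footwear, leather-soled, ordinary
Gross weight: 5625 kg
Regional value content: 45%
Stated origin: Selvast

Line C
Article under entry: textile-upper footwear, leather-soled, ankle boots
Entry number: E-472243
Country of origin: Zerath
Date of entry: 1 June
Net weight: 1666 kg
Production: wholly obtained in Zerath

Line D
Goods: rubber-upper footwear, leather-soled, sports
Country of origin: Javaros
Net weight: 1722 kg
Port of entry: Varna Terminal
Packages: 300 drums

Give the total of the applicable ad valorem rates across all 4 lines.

Line A: rubber-upper → 6.1; wooden-soled → 6.1.3; ankle boots → 6.1.3.3. Scheduled 36%. Zerath agreement on 6.1.3: wholly obtained → 8% available; preferential 8%. → 8%.
Line B: rubber-upper → 6.1; leather-soled → 6.1.1; ordinary → 6.1.1.1. Scheduled 2%. quota on 6.1.1.1 exhausted → over-quota 9%; Selvast agreement on 6.1.1: RVC < 50%. → 9%.
Line C: textile-upper → 6.2; leather-soled → 6.2.3; ankle boots → 6.2.3.1. Scheduled 21%. Zerath agreement on 6.1.3: 6.2.3.1 not covered. → 21%.
Line D: rubber-upper → 6.1; leather-soled → 6.1.1; sports → 6.1.1.3. Scheduled 36%. anti-dumping (Javaros, 6.1): +14%; total 36% + 14% = 50%. → 50%.
Sum: 8% + 9% + 21% + 50% = 88%.

88%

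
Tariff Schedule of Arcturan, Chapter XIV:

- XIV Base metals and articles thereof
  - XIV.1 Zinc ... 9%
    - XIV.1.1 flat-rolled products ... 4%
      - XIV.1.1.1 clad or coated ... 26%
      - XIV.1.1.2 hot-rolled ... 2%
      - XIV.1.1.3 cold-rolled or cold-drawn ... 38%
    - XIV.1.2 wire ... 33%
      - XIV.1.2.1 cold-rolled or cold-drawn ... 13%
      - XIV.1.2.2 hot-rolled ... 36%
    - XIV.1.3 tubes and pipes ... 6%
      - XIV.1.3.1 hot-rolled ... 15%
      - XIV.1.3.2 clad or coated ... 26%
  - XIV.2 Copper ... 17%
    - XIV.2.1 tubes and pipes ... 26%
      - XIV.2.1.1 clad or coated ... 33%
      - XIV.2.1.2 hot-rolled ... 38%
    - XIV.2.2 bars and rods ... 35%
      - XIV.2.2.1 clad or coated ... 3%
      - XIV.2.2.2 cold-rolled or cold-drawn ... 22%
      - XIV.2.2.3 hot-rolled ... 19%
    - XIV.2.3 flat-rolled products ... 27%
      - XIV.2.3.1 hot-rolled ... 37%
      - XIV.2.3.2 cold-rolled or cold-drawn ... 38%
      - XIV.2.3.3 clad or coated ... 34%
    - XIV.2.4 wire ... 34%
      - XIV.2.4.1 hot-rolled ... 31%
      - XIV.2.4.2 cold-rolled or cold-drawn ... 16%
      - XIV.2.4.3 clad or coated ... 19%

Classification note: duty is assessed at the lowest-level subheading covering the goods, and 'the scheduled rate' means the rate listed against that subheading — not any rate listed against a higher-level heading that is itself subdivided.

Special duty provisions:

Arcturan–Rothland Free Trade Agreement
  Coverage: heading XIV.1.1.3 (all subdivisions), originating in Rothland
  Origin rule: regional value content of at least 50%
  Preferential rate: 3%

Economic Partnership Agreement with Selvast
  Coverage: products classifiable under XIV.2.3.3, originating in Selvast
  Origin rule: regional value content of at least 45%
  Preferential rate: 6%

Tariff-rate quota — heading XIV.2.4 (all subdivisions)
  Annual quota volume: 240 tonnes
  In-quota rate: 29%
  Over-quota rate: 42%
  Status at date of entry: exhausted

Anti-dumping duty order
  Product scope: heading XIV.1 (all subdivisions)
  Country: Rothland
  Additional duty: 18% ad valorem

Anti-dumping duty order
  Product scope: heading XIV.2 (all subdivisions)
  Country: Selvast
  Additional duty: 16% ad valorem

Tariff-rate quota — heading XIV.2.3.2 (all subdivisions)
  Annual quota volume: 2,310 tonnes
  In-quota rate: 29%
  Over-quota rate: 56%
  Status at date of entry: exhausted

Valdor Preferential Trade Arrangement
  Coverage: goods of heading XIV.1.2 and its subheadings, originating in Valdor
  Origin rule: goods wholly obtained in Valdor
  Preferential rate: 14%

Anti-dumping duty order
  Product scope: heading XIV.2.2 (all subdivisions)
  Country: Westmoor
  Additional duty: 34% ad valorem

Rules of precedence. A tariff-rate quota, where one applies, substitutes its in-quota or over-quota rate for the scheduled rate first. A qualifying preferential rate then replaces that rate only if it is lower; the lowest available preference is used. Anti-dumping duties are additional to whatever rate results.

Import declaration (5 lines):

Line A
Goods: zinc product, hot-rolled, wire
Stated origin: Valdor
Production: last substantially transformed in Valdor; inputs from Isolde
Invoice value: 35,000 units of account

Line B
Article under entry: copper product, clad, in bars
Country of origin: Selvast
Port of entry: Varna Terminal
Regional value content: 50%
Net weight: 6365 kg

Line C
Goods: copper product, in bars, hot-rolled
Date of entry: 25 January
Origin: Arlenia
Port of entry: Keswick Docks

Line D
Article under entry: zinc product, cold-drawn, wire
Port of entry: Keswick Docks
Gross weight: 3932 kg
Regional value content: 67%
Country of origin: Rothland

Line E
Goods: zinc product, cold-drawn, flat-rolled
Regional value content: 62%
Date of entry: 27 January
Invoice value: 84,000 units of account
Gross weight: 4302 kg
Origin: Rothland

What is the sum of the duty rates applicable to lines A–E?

126%

Line A: zinc → XIV.1; wire → XIV.1.2; hot-rolled → XIV.1.2.2. Scheduled 36%. Valdor agreement on XIV.1.2: not wholly obtained. → 36%.
Line B: copper → XIV.2; in bars → XIV.2.2; clad → XIV.2.2.1. Scheduled 3%. Selvast agreement on XIV.2.3.3: XIV.2.2.1 not covered; anti-dumping (Selvast, XIV.2): +16%; total 3% + 16% = 19%. → 19%.
Line C: copper → XIV.2; in bars → XIV.2.2; hot-rolled → XIV.2.2.3. Scheduled 19%. No special measure applies. → 19%.
Line D: zinc → XIV.1; wire → XIV.1.2; cold-drawn → XIV.1.2.1. Scheduled 13%. Rothland agreement on XIV.1.1.3: XIV.1.2.1 not covered; anti-dumping (Rothland, XIV.1): +18%; total 13% + 18% = 31%. → 31%.
Line E: zinc → XIV.1; flat-rolled → XIV.1.1; cold-drawn → XIV.1.1.3. Scheduled 38%. Rothland agreement on XIV.1.1.3: RVC ≥ 50% → 3% available; preferential 3%; anti-dumping (Rothland, XIV.1): +18%; total 3% + 18% = 21%. → 21%.
Sum: 36% + 19% + 19% + 31% + 21% = 126%.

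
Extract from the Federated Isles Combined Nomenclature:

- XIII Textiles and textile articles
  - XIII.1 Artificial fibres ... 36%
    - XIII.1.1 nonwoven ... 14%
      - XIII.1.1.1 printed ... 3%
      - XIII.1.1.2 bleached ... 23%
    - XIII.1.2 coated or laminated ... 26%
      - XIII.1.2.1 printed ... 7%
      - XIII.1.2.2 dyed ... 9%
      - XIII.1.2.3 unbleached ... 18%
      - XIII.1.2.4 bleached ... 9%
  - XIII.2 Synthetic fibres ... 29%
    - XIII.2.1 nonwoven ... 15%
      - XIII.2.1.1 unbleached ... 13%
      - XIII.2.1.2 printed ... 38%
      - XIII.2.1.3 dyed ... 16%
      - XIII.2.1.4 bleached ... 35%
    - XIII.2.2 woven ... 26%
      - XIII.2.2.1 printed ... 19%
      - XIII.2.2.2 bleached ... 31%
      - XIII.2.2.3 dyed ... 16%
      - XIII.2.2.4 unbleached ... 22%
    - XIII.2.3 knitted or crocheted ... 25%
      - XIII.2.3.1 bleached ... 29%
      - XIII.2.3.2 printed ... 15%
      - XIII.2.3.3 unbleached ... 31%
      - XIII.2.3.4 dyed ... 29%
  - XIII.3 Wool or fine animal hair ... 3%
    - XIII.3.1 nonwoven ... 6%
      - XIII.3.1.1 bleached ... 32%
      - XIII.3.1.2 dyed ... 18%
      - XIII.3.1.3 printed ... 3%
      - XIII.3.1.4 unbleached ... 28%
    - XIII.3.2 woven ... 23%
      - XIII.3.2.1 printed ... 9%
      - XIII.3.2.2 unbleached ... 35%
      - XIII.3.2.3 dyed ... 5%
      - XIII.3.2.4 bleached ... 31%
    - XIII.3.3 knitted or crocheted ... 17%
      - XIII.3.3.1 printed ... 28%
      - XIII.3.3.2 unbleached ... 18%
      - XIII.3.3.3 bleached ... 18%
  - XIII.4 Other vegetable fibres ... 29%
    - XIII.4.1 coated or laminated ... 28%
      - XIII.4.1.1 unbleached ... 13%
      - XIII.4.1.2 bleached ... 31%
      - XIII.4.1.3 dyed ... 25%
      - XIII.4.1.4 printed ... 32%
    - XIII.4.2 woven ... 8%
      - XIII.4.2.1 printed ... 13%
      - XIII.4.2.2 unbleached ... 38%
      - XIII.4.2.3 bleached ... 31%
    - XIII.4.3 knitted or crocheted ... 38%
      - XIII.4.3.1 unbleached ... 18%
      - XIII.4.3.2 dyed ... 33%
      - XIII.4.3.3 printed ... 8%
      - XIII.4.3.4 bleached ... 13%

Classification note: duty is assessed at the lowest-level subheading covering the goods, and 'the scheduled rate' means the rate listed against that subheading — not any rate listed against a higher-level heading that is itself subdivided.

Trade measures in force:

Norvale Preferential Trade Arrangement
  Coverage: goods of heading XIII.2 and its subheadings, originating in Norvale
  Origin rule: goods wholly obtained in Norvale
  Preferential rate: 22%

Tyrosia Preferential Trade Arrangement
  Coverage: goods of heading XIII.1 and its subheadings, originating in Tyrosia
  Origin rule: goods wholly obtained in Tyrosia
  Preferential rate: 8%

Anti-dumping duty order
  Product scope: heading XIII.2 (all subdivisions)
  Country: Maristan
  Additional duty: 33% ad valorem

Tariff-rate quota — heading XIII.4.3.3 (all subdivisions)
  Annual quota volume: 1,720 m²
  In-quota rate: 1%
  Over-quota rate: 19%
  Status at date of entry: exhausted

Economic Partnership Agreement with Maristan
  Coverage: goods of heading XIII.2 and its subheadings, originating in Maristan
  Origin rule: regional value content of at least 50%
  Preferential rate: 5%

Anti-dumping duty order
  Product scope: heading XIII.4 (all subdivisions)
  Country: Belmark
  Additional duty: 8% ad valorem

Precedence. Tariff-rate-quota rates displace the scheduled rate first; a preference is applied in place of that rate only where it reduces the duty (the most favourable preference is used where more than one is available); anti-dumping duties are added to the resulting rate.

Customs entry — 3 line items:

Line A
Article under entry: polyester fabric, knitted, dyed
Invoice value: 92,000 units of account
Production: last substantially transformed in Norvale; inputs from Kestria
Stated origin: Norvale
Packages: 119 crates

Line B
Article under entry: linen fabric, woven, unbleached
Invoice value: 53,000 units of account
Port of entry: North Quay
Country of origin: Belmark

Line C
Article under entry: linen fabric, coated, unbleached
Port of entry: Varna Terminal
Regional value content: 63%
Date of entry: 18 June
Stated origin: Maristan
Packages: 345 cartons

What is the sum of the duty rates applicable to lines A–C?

Line A: polyester → XIII.2; knitted → XIII.2.3; dyed → XIII.2.3.4. Scheduled 29%. Norvale agreement on XIII.2: not wholly obtained. → 29%.
Line B: linen → XIII.4; woven → XIII.4.2; unbleached → XIII.4.2.2. Scheduled 38%. anti-dumping (Belmark, XIII.4): +8%; total 38% + 8% = 46%. → 46%.
Line C: linen → XIII.4; coated → XIII.4.1; unbleached → XIII.4.1.1. Scheduled 13%. Maristan agreement on XIII.2: XIII.4.1.1 not covered. → 13%.
Sum: 29% + 46% + 13% = 88%.

88%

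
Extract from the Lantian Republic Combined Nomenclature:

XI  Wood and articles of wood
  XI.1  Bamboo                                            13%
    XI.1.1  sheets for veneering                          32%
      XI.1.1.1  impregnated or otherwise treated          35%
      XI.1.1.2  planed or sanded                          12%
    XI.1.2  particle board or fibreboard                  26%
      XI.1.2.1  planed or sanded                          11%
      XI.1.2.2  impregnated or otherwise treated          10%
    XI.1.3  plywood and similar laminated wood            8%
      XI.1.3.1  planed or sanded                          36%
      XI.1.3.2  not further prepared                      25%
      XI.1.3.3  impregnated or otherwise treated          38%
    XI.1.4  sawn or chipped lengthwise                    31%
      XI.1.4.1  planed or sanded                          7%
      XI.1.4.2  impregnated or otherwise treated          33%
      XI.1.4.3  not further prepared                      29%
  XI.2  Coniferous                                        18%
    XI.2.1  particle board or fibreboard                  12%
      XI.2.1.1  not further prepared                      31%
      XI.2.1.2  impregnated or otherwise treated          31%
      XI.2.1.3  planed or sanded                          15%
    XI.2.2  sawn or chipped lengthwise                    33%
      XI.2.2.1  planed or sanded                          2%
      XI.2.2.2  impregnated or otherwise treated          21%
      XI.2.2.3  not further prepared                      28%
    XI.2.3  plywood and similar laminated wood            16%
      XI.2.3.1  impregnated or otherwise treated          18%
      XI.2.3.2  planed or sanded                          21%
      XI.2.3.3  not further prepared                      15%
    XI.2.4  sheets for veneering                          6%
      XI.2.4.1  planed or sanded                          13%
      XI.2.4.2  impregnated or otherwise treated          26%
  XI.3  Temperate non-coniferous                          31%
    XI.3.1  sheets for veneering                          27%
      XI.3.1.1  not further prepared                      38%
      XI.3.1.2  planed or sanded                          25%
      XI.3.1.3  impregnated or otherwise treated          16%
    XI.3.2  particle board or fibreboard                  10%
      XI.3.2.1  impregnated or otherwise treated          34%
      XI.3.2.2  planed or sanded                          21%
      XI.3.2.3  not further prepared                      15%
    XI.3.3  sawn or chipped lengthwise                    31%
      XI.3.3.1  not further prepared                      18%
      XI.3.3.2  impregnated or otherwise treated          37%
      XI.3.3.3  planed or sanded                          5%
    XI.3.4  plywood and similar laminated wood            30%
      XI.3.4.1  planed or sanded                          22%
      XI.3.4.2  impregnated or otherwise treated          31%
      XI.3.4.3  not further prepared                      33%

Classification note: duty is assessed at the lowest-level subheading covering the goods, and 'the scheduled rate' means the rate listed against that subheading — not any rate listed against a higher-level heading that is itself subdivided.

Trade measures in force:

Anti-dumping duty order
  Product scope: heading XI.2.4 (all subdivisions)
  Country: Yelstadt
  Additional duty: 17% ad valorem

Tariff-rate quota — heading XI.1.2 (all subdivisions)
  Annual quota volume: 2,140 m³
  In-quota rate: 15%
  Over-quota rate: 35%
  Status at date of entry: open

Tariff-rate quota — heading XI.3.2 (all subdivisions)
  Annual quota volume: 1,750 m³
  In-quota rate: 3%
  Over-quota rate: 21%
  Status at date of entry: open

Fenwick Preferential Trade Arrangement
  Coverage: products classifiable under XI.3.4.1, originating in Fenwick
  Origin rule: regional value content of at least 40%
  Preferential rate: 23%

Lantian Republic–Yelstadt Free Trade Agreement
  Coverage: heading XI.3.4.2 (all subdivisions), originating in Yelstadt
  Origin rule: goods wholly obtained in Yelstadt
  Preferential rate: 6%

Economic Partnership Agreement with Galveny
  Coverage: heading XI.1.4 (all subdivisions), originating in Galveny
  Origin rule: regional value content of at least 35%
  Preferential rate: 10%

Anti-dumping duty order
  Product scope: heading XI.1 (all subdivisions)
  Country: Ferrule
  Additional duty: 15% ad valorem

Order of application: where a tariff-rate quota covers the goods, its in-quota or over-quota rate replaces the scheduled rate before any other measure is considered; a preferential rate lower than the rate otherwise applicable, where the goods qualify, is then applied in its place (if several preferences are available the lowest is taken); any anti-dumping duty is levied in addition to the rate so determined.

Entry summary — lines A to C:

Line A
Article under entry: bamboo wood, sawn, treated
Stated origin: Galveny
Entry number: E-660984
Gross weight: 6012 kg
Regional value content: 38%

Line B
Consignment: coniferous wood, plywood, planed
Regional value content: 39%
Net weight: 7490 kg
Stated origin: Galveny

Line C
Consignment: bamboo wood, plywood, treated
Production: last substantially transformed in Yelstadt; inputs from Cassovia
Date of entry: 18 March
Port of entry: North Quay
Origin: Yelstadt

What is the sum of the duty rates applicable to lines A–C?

69%

Line A: bamboo → XI.1; sawn → XI.1.4; treated → XI.1.4.2. Scheduled 33%. Galveny agreement on XI.1.4: RVC ≥ 35% → 10% available; preferential 10%. → 10%.
Line B: coniferous → XI.2; plywood → XI.2.3; planed → XI.2.3.2. Scheduled 21%. Galveny agreement on XI.1.4: XI.2.3.2 not covered. → 21%.
Line C: bamboo → XI.1; plywood → XI.1.3; treated → XI.1.3.3. Scheduled 38%. Yelstadt agreement on XI.3.4.2: XI.1.3.3 not covered. → 38%.
Sum: 10% + 21% + 38% = 69%.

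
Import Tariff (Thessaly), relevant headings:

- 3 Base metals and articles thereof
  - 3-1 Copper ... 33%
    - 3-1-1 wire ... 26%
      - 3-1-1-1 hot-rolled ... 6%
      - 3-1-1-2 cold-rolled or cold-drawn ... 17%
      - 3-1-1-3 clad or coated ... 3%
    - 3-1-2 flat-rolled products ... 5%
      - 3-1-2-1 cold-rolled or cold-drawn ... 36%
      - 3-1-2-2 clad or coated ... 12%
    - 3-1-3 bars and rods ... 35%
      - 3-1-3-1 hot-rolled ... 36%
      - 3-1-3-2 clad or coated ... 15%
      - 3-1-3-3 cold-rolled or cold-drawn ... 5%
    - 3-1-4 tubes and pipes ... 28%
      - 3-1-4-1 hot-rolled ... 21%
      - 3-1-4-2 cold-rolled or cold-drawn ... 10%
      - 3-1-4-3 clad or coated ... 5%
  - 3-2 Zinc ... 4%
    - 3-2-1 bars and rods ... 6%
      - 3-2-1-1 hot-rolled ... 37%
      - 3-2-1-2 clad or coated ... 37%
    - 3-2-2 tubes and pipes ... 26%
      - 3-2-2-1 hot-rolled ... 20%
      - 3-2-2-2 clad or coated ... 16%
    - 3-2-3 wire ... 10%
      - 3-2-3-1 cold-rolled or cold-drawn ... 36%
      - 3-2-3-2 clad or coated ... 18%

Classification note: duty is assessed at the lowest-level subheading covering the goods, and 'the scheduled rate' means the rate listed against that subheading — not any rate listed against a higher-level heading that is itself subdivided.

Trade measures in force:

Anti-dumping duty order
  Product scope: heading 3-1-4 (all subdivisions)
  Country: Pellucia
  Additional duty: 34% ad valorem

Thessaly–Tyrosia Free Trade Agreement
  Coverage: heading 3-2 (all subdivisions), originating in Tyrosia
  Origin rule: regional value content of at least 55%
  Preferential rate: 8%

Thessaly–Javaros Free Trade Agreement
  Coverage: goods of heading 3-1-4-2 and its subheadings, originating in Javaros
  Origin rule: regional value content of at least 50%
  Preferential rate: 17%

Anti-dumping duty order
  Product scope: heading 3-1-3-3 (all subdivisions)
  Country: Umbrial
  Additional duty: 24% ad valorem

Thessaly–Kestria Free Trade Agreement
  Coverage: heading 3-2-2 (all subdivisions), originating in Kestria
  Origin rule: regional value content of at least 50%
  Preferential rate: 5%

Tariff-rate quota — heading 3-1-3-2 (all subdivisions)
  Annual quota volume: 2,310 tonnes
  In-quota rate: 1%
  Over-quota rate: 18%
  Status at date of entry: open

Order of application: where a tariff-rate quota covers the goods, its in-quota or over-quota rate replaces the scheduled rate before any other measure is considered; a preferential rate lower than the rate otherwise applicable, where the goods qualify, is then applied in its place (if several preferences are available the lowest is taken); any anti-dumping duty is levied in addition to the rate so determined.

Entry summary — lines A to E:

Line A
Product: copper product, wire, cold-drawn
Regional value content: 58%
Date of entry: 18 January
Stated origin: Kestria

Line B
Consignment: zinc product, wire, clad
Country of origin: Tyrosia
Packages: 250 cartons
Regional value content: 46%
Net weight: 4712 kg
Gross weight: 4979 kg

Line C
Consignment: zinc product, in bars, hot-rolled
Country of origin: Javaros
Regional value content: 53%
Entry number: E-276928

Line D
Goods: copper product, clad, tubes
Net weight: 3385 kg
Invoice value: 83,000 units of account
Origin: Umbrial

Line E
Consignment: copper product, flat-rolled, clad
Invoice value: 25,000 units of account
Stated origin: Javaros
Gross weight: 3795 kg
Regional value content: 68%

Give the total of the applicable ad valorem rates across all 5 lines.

89%

Line A: copper → 3-1; wire → 3-1-1; cold-drawn → 3-1-1-2. Scheduled 17%. Kestria agreement on 3-2-2: 3-1-1-2 not covered. → 17%.
Line B: zinc → 3-2; wire → 3-2-3; clad → 3-2-3-2. Scheduled 18%. Tyrosia agreement on 3-2: RVC < 55%. → 18%.
Line C: zinc → 3-2; in bars → 3-2-1; hot-rolled → 3-2-1-1. Scheduled 37%. Javaros agreement on 3-1-4-2: 3-2-1-1 not covered. → 37%.
Line D: copper → 3-1; tubes → 3-1-4; clad → 3-1-4-3. Scheduled 5%. No special measure applies. → 5%.
Line E: copper → 3-1; flat-rolled → 3-1-2; clad → 3-1-2-2. Scheduled 12%. Javaros agreement on 3-1-4-2: 3-1-2-2 not covered. → 12%.
Sum: 17% + 18% + 37% + 5% + 12% = 89%.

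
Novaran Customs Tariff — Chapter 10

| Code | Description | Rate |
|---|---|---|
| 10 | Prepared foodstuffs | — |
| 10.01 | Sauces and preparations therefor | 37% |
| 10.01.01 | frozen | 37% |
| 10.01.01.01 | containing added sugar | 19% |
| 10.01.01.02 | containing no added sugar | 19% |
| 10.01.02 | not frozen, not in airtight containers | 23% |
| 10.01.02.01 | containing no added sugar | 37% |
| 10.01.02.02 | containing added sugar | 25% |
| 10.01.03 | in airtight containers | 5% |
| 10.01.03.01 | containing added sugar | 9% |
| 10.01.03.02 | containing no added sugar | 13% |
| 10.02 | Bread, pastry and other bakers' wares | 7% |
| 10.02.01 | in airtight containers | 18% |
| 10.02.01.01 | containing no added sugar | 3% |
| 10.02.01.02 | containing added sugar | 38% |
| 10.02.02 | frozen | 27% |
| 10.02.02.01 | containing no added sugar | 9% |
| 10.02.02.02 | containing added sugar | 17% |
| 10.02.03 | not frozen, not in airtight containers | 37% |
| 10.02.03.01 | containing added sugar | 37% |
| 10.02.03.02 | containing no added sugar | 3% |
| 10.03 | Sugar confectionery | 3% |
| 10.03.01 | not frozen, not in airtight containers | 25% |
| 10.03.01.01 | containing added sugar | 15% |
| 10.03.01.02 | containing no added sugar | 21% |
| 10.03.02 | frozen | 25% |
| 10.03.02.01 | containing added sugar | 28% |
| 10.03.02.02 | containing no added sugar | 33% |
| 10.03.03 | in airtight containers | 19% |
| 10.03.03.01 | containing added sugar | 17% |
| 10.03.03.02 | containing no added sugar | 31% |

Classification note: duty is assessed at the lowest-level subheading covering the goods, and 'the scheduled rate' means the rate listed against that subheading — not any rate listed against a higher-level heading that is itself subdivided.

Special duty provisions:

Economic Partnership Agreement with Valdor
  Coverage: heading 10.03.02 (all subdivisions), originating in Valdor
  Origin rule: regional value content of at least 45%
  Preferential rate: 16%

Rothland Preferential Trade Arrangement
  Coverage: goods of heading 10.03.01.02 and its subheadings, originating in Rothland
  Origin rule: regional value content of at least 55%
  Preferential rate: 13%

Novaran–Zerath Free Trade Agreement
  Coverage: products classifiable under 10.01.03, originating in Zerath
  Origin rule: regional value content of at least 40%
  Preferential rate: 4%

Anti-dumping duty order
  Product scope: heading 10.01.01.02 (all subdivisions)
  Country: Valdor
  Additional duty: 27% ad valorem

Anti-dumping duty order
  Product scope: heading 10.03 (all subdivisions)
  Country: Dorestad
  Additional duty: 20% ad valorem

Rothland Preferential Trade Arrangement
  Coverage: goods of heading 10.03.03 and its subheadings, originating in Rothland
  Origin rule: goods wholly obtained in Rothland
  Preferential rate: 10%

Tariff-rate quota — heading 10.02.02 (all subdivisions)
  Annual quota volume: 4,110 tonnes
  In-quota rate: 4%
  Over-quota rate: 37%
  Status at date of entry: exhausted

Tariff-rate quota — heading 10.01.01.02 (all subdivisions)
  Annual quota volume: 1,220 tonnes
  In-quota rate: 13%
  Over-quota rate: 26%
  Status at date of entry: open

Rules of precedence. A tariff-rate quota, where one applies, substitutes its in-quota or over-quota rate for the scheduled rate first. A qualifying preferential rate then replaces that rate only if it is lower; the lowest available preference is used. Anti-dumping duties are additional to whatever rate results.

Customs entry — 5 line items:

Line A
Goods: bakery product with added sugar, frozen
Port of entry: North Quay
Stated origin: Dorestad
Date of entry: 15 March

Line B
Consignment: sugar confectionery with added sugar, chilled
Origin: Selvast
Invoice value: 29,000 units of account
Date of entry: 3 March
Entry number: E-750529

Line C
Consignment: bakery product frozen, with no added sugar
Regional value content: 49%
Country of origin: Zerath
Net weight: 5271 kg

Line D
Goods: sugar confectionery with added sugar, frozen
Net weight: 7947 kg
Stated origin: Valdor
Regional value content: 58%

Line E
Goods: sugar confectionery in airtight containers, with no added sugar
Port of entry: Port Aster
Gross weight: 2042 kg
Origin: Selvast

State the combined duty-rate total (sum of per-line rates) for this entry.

136%

Line A: bakery product → 10.02; frozen → 10.02.02; with added sugar → 10.02.02.02. Scheduled 17%. quota on 10.02.02 exhausted → over-quota 37%. → 37%.
Line B: sugar confectionery → 10.03; chilled → 10.03.01; with added sugar → 10.03.01.01. Scheduled 15%. No special measure applies. → 15%.
Line C: bakery product → 10.02; frozen → 10.02.02; with no added sugar → 10.02.02.01. Scheduled 9%. quota on 10.02.02 exhausted → over-quota 37%; Zerath agreement on 10.01.03: 10.02.02.01 not covered. → 37%.
Line D: sugar confectionery → 10.03; frozen → 10.03.02; with added sugar → 10.03.02.01. Scheduled 28%. Valdor agreement on 10.03.02: RVC ≥ 45% → 16% available; preferential 16%. → 16%.
Line E: sugar confectionery → 10.03; in airtight containers → 10.03.03; with no added sugar → 10.03.03.02. Scheduled 31%. No special measure applies. → 31%.
Sum: 37% + 15% + 37% + 16% + 31% = 136%.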